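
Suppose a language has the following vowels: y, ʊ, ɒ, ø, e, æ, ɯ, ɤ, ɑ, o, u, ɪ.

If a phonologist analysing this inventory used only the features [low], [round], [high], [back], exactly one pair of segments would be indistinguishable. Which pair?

On the given features, /u/ and /ʊ/ have an identical profile: [−low], [+round], [+high], [+back]. No other two segments in the inventory coincide on all 4 features. (They do differ in [tense], which is not among the given features.)

u, ʊ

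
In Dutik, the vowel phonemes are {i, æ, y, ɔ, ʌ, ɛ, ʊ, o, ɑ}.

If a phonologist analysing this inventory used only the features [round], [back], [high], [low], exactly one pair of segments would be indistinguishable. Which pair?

On the given features, /o/ and /ɔ/ have an identical profile: [+round], [+back], [−high], [−low]. No other two segments in the inventory coincide on all 4 features. (They do differ in [tense], which is not among the given features.)

o, ɔ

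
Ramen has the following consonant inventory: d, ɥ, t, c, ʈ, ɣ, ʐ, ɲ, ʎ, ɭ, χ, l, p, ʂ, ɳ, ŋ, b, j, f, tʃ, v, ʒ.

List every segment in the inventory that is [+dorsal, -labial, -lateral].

c, ɣ, ɲ, χ, ŋ, j

Eliminate segments failing any feature: /d, t, ʈ, ʐ, ɭ, l, p, ʂ, ɳ, b, f, tʃ, v, ʒ/ are [-dorsal]; /ɥ/ is [+labial]; /ʎ/ is [+lateral]. The remaining /c, ɣ, ɲ, χ, ŋ, j/ satisfy [+dorsal], [-labial], [-lateral].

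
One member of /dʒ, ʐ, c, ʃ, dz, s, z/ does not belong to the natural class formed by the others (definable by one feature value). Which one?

c

/s, z, ʃ, ʐ, dz, dʒ/ are all [+strident], but /c/ (voiceless palatal stop) is [−strident]. No other single segment can be removed to leave a set sharing one feature value that the removed segment lacks, so /c/ is the odd one out.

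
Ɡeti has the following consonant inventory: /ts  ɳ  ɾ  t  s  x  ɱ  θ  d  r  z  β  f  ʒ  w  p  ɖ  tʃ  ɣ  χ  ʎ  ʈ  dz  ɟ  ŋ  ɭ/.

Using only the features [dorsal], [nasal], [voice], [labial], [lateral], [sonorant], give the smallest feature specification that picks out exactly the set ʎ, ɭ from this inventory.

/ʎ, ɭ/ are exactly the [+lateral] segments in the inventory, so a single feature suffices.

[+lateral]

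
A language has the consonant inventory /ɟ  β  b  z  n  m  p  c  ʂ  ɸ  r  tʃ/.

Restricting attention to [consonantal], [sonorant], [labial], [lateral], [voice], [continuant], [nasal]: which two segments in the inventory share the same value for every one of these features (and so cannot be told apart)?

c, tʃ

Both /c/ and /tʃ/ are [+consonantal], [−sonorant], [−labial], [−lateral], [−voice], [−continuant], [−nasal]. Since the list omits [strident], [delayed release] and [dorsal] — which do distinguish the voiceless palatal stop from the voiceless postalveolar affricate — this pair collapses; all other pairs remain distinct.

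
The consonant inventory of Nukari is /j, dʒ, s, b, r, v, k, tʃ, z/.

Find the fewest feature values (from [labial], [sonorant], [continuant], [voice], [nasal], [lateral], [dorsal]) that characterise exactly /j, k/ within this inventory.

[+dorsal]

/j, k/ are exactly the [+dorsal] segments in the inventory, so a single feature suffices.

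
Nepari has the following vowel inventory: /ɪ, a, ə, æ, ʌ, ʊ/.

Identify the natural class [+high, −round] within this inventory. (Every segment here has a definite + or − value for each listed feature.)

ɪ

Eliminate segments failing any feature: /a, ə, æ, ʌ/ are [−high]; /ʊ/ is [+round]. The remaining /ɪ/ satisfy [+high], [−round].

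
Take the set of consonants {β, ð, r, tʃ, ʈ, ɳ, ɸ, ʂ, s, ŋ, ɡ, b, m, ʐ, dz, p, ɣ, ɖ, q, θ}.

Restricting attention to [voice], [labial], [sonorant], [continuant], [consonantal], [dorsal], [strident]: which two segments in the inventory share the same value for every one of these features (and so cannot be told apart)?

s, ʂ

Both /s/ and /ʂ/ are [−voice], [−labial], [−sonorant], [+continuant], [+consonantal], [−dorsal], [+strident]. Since the list omits [anterior] — which does distinguish the voiceless alveolar fricative from the voiceless retroflex fricative — this pair collapses; all other pairs remain distinct.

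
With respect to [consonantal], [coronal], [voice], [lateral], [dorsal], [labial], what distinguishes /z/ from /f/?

[voice], [labial], [coronal]

/z/ (voiced alveolar fricative) and /f/ (voiceless labiodental fricative) agree on [+consonantal], [-lateral], [-dorsal]. They differ on [voice] (/z/ [+], /f/ [-]), [labial] (/z/ [-], /f/ [+]), [coronal] (/z/ [+], /f/ [-]).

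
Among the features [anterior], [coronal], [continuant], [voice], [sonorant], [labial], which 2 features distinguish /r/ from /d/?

The two segments share [+anterior], [+coronal], [+voice], [−labial]. The only features from the list on which they differ: /r/ is [+sonorant] while /d/ is [−sonorant]; /r/ is [+continuant] while /d/ is [−continuant].

[sonorant], [continuant]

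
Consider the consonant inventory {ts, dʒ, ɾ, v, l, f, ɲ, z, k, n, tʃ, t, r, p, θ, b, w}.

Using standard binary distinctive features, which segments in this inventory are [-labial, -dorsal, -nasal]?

ts, dʒ, ɾ, l, z, tʃ, t, r, θ

Checking each segment against [-labial], [-dorsal], [-nasal]: /ts/ (voiceless alveolar affricate), /dʒ/ (voiced postalveolar affricate), /ɾ/ (alveolar tap), /l/ (alveolar lateral approximant), /z/ (voiced alveolar fricative), /tʃ/ (voiceless postalveolar affricate), among others, satisfy every feature; every other segment in the inventory fails at least one.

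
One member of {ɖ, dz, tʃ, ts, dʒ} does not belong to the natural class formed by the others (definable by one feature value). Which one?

/ts, dʒ, tʃ, dz/ are all [+delayed release], but /ɖ/ (voiced retroflex stop) is [−delayed release]. No other single segment can be removed to leave a set sharing one feature value that the removed segment lacks, so /ɖ/ is the odd one out.

ɖ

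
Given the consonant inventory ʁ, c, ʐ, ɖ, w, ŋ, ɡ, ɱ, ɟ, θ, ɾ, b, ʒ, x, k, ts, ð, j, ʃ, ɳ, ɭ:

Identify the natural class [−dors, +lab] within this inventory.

Eliminate segments failing any feature: /ʁ, c, w, ŋ, ɡ, ɟ, x, k, j/ are [+dorsal]; /ʐ, ɖ, θ, ɾ, ʒ, ts, ð, ʃ, ɳ, ɭ/ are [−labial]. The remaining /ɱ, b/ satisfy [−dorsal], [+labial].

ɱ, b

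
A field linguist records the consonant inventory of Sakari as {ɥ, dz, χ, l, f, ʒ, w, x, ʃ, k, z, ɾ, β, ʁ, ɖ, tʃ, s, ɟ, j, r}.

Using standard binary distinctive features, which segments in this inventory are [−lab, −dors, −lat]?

Checking each segment against [−labial], [−dorsal], [−lateral]: /dz/ (voiced alveolar affricate), /ʒ/ (voiced postalveolar fricative), /ʃ/ (voiceless postalveolar fricative), /z/ (voiced alveolar fricative), /ɾ/ (alveolar tap), /ɖ/ (voiced retroflex stop), among others, satisfy every feature; every other segment in the inventory fails at least one.

dz, ʒ, ʃ, z, ɾ, ɖ, tʃ, s, r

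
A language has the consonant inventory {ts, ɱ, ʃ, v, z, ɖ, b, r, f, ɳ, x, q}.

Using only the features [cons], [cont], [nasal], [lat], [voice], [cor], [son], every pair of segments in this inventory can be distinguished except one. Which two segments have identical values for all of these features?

f, x

On the given features, /f/ and /x/ have an identical profile: [+consonantal], [+continuant], [-nasal], [-lateral], [-voice], [-coronal], [-sonorant]. No other two segments in the inventory coincide on all 7 features. (They do differ in [labial] and [dorsal], which are not among the given features.)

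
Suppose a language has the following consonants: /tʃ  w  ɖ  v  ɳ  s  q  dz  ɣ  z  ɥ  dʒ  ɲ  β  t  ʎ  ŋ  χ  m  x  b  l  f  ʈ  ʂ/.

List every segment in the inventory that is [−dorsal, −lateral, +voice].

Checking each segment against [−dorsal], [−lateral], [+voice]: /ɖ/ (voiced retroflex stop), /v/ (voiced labiodental fricative), /ɳ/ (retroflex nasal), /dz/ (voiced alveolar affricate), /z/ (voiced alveolar fricative), /dʒ/ (voiced postalveolar affricate), among others, satisfy every feature; every other segment in the inventory fails at least one.

ɖ, v, ɳ, dz, z, dʒ, β, m, b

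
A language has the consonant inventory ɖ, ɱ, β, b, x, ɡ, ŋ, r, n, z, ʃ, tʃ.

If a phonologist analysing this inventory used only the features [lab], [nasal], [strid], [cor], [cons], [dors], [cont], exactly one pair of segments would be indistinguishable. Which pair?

ʃ, z

Both /ʃ/ and /z/ are [−labial], [−nasal], [+strident], [+coronal], [+consonantal], [−dorsal], [+continuant]. Since the list omits [voice], [anterior] and [distributed] — which do distinguish the voiceless postalveolar fricative from the voiced alveolar fricative — this pair collapses; all other pairs remain distinct.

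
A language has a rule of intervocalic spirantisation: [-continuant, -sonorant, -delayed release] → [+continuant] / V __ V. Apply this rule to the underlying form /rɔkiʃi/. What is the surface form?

[rɔxiʃi]

The only segment in the rule's environment that also matches [-continuant, -sonorant, -delayed release] is /k/. Applying [+continuant] turns the voiceless velar stop into /x/ (voiceless velar fricative), giving [rɔxiʃi].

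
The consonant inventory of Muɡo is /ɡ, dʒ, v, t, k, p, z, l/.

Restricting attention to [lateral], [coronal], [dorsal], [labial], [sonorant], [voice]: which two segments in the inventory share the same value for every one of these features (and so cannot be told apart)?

dʒ, z

On the given features, /dʒ/ and /z/ have an identical profile: [-lateral], [+coronal], [-dorsal], [-labial], [-sonorant], [+voice]. No other two segments in the inventory coincide on all 6 features. (They do differ in [continuant], [anterior] and [distributed], which are not among the given features.)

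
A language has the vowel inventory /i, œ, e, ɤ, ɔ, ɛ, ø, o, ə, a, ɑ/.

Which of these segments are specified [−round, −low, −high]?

e, ɤ, ɛ, ə

Checking each segment against [−round], [−low], [−high]: /e/ (mid front unrounded tense vowel), /ɤ/ (mid back unrounded tense vowel), /ɛ/ (mid front unrounded lax vowel), /ə/ (mid central vowel (schwa)) satisfy every feature; every other segment in the inventory fails at least one.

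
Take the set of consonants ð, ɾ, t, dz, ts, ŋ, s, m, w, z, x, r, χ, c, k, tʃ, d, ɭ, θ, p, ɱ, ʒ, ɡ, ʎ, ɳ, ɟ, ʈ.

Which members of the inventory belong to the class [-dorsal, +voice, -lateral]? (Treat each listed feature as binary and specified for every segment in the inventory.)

ð, ɾ, dz, m, z, r, d, ɱ, ʒ, ɳ

Eliminate segments failing any feature: /t, ts, s, tʃ, θ, p, ʈ/ are [-voice]; /ŋ, w, x, χ, c, k, ɡ, ʎ, ɟ/ are [+dorsal]; /ɭ/ is [+lateral]. The remaining /ð, ɾ, dz, m, z, r, d, ɱ, ʒ, ɳ/ satisfy [-dorsal], [+voice], [-lateral].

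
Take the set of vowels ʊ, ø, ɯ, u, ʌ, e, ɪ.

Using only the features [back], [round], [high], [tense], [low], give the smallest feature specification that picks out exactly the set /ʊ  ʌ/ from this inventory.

/ʊ, ʌ/ are all [+back], [−tense], and no other segment in the inventory matches both values. Dropping any one of them over-generates: [−tense] alone would also admit /ɪ/; [+back] alone would also admit /ɯ, u/. No other single listed feature picks out exactly this set either, so fewer than two features will not do.

[+back, −tense]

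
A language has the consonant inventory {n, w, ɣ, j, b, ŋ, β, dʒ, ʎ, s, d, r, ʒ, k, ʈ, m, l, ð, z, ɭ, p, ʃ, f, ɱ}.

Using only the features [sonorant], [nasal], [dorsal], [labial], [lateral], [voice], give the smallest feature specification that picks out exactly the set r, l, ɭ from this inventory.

/r, l, ɭ/ are all [+sonorant], [−nasal], [−dorsal], and no other segment in the inventory matches all three values. Dropping any one of them over-generates: [−nasal, −dorsal] alone would also admit /b, β, dʒ, s, …/; [+sonorant, −dorsal] alone would also admit /n, m, ɱ/; [+sonorant, −nasal] alone would also admit /w, j, ʎ/. No other combination of two listed features picks out exactly this set either, so fewer than three features will not do.

[+sonorant, −nasal, −dorsal]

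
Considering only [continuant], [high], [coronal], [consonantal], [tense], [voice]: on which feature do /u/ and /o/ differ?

[high]

/u/ (high back rounded tense vowel) and /o/ (mid back rounded tense vowel) agree on [+continuant], [-coronal], [-consonantal], [+tense], [+voice]. They differ on [high] (/u/ [+], /o/ [-]).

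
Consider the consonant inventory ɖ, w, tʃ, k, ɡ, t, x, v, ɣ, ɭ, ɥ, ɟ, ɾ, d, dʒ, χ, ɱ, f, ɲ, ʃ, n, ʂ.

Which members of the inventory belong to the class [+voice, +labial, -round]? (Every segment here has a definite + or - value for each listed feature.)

v, ɱ

Among the inventory, the [+voice] segments are /ɖ, w, ɡ, v, ɣ, ɭ, ɥ, ɟ, ɾ, d, dʒ, ɱ, ɲ, n/.
Among these, [+labial] gives /w, v, ɥ, ɱ/.
Of those, [-round] leaves /v, ɱ/.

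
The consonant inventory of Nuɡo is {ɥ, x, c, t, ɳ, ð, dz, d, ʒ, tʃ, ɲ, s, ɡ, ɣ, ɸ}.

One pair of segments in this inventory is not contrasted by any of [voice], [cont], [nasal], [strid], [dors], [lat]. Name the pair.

On the given features, /ɥ/ and /ɣ/ have an identical profile: [+voice], [+continuant], [-nasal], [-strident], [+dorsal], [-lateral]. No other two segments in the inventory coincide on all 6 features. (They do differ in [sonorant], [labial], [round] and [back], which are not among the given features.)

ɥ, ɣ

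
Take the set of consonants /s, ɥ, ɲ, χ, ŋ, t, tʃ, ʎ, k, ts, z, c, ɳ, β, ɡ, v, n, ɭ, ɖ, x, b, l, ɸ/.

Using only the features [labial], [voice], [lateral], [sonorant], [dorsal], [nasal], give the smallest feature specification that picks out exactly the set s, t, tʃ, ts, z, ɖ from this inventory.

The class [−sonorant], [−labial], [−dorsal] has exactly /s, t, tʃ, ts, z, ɖ/ as its extension in this inventory. No smaller conjunction from the listed features achieves this: [−labial, −dorsal] alone would also admit /ɳ, n, ɭ, l/; [−sonorant, −dorsal] alone would also admit /β, v, b, ɸ/; [−sonorant, −labial] alone would also admit /χ, k, c, ɡ, …/; and checking the remaining two-feature bundles turns up none with this extension.

[−sonorant, −labial, −dorsal]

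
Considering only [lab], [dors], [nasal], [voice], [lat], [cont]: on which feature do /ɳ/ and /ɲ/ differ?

/ɳ/ is the retroflex nasal and /ɲ/ is the palatal nasal. Both are [-labial], [+nasal], [+voice], [-lateral], [-continuant]. /ɳ/ is [-dorsal] while /ɲ/ is [+dorsal], so the distinguishing feature is [dorsal].

[dorsal]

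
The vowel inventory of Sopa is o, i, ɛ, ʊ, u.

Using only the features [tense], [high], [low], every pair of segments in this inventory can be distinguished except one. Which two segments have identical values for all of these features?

u, i

/u/ (high back rounded tense vowel) and /i/ (high front unrounded tense vowel) are both [+tense], [+high], [−low], so none of the listed features separates them. (They do differ in [labial], [round] and [back], which are not among the given features.) Every other pair in the inventory differs on at least one listed feature.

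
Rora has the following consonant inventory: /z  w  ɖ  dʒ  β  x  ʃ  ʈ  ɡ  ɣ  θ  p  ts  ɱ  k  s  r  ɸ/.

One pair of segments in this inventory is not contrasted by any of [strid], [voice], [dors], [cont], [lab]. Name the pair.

On the given features, /s/ and /ʃ/ have an identical profile: [+strident], [-voice], [-dorsal], [+continuant], [-labial]. No other two segments in the inventory coincide on all 5 features. (They do differ in [anterior] and [distributed], which are not among the given features.)

s, ʃ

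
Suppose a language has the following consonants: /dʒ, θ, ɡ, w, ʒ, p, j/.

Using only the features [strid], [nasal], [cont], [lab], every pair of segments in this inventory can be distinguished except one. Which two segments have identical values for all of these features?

j, θ

On the given features, /j/ and /θ/ have an identical profile: [−strident], [−nasal], [+continuant], [−labial]. No other two segments in the inventory coincide on all 4 features. (They do differ in [sonorant], [voice] and [dorsal], which are not among the given features.)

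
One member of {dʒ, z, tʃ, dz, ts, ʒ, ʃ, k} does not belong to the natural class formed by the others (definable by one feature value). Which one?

[strident] (equivalently [coronal], [dorsal]) groups all but one: /dz, ʒ, z, ʃ, tʃ, dʒ, ts/ share [+strident] while /k/ (voiceless velar stop) alone is [−strident]. Removing any other segment would not leave a single-feature class that excludes it.

k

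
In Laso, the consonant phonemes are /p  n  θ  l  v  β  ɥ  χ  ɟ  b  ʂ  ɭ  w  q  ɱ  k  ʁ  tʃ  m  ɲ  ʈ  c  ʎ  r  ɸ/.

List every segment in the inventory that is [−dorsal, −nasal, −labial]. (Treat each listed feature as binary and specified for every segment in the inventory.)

θ, l, ʂ, ɭ, tʃ, ʈ, r

Checking each segment against [−dorsal], [−nasal], [−labial]: /θ/ (voiceless dental fricative), /l/ (alveolar lateral approximant), /ʂ/ (voiceless retroflex fricative), /ɭ/ (retroflex lateral approximant), /tʃ/ (voiceless postalveolar affricate), /ʈ/ (voiceless retroflex stop), among others, satisfy every feature; every other segment in the inventory fails at least one.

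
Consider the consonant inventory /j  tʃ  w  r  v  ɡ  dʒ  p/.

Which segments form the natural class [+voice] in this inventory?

j, w, r, v, ɡ, dʒ

The feature [voice] marks segments produced with vocal-fold vibration. In this inventory /j, w, r, v, ɡ, dʒ/ have that property, so they are [+voice]; /tʃ, p/ are [−voice].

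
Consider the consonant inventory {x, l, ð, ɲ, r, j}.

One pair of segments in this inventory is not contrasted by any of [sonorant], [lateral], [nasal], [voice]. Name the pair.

r, j

Both /r/ and /j/ are [+sonorant], [-lateral], [-nasal], [+voice]. Since the list omits [dorsal] — which does distinguish the alveolar trill from the palatal glide — this pair collapses; all other pairs remain distinct.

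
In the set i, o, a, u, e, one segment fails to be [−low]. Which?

a

/e, i, u, o/ are all [−low]; /a/ (low unrounded vowel) is [+low].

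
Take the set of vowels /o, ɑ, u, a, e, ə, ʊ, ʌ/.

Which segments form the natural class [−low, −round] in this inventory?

e, ə, ʌ

Checking each segment against [−low], [−round]: /e/ (mid front unrounded tense vowel), /ə/ (mid central vowel (schwa)), /ʌ/ (mid back unrounded lax vowel) satisfy every feature; every other segment in the inventory fails at least one.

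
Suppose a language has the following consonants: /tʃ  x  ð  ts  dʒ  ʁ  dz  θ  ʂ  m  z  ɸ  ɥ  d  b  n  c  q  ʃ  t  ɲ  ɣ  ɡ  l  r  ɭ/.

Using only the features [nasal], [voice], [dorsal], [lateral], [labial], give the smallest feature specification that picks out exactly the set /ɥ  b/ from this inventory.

[+voice, -nasal, +labial]

The class [+voice], [-nasal], [+labial] has exactly /ɥ, b/ as its extension in this inventory. No smaller conjunction from the listed features achieves this: [-nasal, +labial] alone would also admit /ɸ/; [+voice, +labial] alone would also admit /m/; [+voice, -nasal] alone would also admit /ð, dʒ, ʁ, dz, …/; and checking the remaining two-feature bundles turns up none with this extension.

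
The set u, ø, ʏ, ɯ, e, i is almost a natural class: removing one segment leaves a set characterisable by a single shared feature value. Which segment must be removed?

[tense] groups all but one: /ɯ, ø, i, e, u/ share [+tense] while /ʏ/ (high front rounded lax vowel) alone is [−tense]. Removing any other segment would not leave a single-feature class that excludes it.

ʏ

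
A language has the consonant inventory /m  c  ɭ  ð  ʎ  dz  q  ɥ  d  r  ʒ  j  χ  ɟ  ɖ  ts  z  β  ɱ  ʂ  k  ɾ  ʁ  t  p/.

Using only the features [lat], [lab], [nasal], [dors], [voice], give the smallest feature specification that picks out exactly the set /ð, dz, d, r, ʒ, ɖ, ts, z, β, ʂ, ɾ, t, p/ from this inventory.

/ð, dz, d, r, ʒ, ɖ, ts, z, β, ʂ, ɾ, t, p/ are all [−nasal], [−lateral], [−dorsal], and no other segment in the inventory matches all three values. Dropping any one of them over-generates: [−lateral, −dorsal] alone would also admit /m, ɱ/; [−nasal, −dorsal] alone would also admit /ɭ/; [−nasal, −lateral] alone would also admit /c, q, ɥ, j, …/. No other combination of two listed features picks out exactly this set either, so fewer than three features will not do.

[−nasal, −lat, −dors]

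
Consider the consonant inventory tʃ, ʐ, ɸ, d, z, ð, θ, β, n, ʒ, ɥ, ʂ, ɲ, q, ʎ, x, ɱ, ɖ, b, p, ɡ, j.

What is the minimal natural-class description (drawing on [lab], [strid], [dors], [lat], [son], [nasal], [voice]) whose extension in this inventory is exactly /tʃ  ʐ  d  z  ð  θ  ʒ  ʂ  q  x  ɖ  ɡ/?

[−son, −lab]

Every target segment is [−sonorant], [−labial]; each remaining inventory member fails at least one of these. Each conjunct is needed — [−labial] alone would also admit /n, ɲ, ʎ, j/; [−sonorant] alone would also admit /ɸ, β, b, p/ — and no other single listed feature has exactly this extension, so two is the minimum.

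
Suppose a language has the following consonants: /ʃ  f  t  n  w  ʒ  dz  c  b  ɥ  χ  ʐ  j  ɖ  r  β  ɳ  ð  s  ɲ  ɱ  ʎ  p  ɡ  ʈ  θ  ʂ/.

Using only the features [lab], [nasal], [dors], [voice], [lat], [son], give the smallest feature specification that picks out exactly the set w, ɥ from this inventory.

Every target segment is [+labial], [+dorsal]; each remaining inventory member fails at least one of these. Each conjunct is needed — [+dorsal] alone would also admit /c, χ, j, ɲ, …/; [+labial] alone would also admit /f, b, β, ɱ, …/ — and no other single listed feature has exactly this extension, so two is the minimum.

[+lab, +dors]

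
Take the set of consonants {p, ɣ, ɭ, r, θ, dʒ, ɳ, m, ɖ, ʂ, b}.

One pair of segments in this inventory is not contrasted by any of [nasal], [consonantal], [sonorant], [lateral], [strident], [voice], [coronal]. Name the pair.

/ɣ/ (voiced velar fricative) and /b/ (voiced bilabial stop) are both [−nasal], [+consonantal], [−sonorant], [−lateral], [−strident], [+voice], [−coronal], so none of the listed features separates them. (They do differ in [continuant], [labial] and [dorsal], which are not among the given features.) Every other pair in the inventory differs on at least one listed feature.

ɣ, b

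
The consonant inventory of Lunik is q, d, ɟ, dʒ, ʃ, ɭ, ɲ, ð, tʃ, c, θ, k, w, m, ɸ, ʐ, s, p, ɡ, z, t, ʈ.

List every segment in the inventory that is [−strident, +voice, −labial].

d, ɟ, ɭ, ɲ, ð, ɡ

Eliminate segments failing any feature: /q, c, θ, k, ɸ, p, t, ʈ/ are [−voice]; /dʒ, ʃ, tʃ, ʐ, s, z/ are [+strident]; /w, m/ are [+labial]. The remaining /d, ɟ, ɭ, ɲ, ð, ɡ/ satisfy [−strident], [+voice], [−labial].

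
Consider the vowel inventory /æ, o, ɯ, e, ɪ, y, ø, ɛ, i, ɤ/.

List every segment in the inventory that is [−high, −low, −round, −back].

Checking each segment against [−high], [−low], [−round], [−back]: /e/ (mid front unrounded tense vowel), /ɛ/ (mid front unrounded lax vowel) satisfy every feature; every other segment in the inventory fails at least one.

e, ɛ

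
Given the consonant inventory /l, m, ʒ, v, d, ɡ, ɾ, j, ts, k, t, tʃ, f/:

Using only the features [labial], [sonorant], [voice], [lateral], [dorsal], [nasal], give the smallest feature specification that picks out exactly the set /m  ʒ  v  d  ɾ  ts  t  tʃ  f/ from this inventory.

[−lateral, −dorsal]

The class [−lateral], [−dorsal] has exactly /m, ʒ, v, d, ɾ, ts, t, tʃ, f/ as its extension in this inventory. No smaller conjunction from the listed features achieves this: [−dorsal] alone would also admit /l/; [−lateral] alone would also admit /ɡ, j, k/; and checking the remaining single features turns up none with this extension.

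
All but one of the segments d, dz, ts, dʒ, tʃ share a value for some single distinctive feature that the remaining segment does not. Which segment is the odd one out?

d

The remaining segments after removing /d/ share [+delayed release]; /d/ (voiced alveolar stop) is [-delayed release]. For every other candidate removal, the leftover set fails to share any single feature value that the removed segment lacks.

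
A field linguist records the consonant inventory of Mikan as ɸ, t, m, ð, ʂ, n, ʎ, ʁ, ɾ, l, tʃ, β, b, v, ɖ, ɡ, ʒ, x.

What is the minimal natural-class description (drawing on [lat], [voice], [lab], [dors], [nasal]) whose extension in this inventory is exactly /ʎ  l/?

[+lat]

The target set is precisely the extension of [+lateral] in this inventory.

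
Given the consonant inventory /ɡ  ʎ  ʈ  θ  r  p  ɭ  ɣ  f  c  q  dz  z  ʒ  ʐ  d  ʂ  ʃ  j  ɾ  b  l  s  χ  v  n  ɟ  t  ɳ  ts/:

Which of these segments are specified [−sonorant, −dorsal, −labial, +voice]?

Eliminate segments failing any feature: /ɡ, ɣ, c, q, χ, ɟ/ are [+dorsal]; /ʎ, r, ɭ, j, ɾ, l, n, ɳ/ are [+sonorant]; /ʈ, θ, ʂ, ʃ, s, t, ts/ are [−voice]; /p, f, b, v/ are [+labial]. The remaining /dz, z, ʒ, ʐ, d/ satisfy [−sonorant], [−dorsal], [−labial], [+voice].

dz, z, ʒ, ʐ, d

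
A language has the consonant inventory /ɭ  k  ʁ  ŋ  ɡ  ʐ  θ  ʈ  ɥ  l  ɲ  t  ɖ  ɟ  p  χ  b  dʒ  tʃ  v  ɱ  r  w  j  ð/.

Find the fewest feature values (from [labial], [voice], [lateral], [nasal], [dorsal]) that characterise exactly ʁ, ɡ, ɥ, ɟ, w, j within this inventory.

Every target segment is [+voice], [−nasal], [+dorsal]; each remaining inventory member fails at least one of these. Each conjunct is needed — [−nasal, +dorsal] alone would also admit /k, χ/; [+voice, +dorsal] alone would also admit /ŋ, ɲ/; [+voice, −nasal] alone would also admit /ɭ, ʐ, l, ɖ, …/ — and no other combination of two listed features has exactly this extension, so three is the minimum.

[+voice, −nasal, +dorsal]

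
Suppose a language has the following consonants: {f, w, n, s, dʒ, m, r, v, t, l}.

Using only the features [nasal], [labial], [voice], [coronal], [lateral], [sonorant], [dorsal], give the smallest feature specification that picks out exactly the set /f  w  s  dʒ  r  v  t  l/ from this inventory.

/f, w, s, dʒ, r, v, t, l/ are exactly the [-nasal] segments in the inventory, so a single feature suffices.

[-nasal]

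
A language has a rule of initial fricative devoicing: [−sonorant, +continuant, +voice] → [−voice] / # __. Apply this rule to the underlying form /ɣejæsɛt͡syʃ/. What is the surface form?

[xejæsɛt͡syʃ]

The only segment in the rule's environment that also matches [−sonorant, +continuant, +voice] is /ɣ/. Applying [−voice] turns the voiced velar fricative into /x/ (voiceless velar fricative), giving [xejæsɛt͡syʃ].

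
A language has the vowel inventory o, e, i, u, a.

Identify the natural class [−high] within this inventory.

o, e, a

The [−high] segments here are /o, e, a/; the remaining /i, u/ are [+high].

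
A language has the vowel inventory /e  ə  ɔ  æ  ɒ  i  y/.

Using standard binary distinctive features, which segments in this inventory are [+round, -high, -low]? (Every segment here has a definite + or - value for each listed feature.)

Checking each segment against [+round], [-high], [-low]: /ɔ/ (mid back rounded lax vowel) satisfies every feature; every other segment in the inventory fails at least one.

ɔ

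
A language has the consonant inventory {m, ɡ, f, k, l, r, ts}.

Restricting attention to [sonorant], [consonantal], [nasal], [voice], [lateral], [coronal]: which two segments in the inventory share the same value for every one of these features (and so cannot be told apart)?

On the given features, /f/ and /k/ have an identical profile: [−sonorant], [+consonantal], [−nasal], [−voice], [−lateral], [−coronal]. No other two segments in the inventory coincide on all 6 features. (They do differ in [continuant], [labial] and [dorsal], which are not among the given features.)

f, k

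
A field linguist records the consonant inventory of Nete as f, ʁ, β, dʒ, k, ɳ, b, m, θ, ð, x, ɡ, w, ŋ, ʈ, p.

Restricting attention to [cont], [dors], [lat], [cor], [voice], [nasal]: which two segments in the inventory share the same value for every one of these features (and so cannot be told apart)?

Both /w/ and /ʁ/ are [+continuant], [+dorsal], [−lateral], [−coronal], [+voice], [−nasal]. Since the list omits [labial], [round] and [high] — which do distinguish the labial-velar glide from the voiced uvular fricative — this pair collapses; all other pairs remain distinct.

w, ʁ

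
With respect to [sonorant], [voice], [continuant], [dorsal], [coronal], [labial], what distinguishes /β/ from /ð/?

[labial], [coronal]

The two segments share [-sonorant], [+voice], [+continuant], [-dorsal]. The only features from the list on which they differ: /β/ is [+labial] while /ð/ is [-labial]; /β/ is [-coronal] while /ð/ is [+coronal].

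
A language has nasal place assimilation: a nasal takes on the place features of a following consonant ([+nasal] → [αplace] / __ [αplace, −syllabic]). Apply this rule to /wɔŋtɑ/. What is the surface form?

[wɔntɑ]

The only nasal preceding a consonant is /ŋ/ before /t/. /t/ is [+coronal], so /ŋ/ → /n/, giving [wɔntɑ].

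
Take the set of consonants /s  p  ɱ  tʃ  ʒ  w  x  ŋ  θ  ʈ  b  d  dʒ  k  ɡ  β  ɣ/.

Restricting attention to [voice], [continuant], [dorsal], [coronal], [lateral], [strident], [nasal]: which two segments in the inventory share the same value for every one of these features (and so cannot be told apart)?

Both /w/ and /ɣ/ are [+voice], [+continuant], [+dorsal], [−coronal], [−lateral], [−strident], [−nasal]. Since the list omits [sonorant], [labial] and [round] — which do distinguish the labial-velar glide from the voiced velar fricative — this pair collapses; all other pairs remain distinct.

w, ɣ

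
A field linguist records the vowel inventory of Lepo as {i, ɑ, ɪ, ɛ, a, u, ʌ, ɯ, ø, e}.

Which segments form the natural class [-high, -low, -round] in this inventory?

First, the [-high] segments are /ɑ, ɛ, a, ʌ, ø, e/.
Among these, [-low] gives /ɛ, ʌ, ø, e/.
Among these, [-round] leaves /ɛ, ʌ, e/.

ɛ, ʌ, e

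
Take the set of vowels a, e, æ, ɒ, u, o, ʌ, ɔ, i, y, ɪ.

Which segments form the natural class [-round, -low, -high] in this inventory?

Eliminate segments failing any feature: /a, æ/ are [+low]; /ɒ, u, o, ɔ, y/ are [+round]; /i, ɪ/ are [+high]. The remaining /e, ʌ/ satisfy [-round], [-low], [-high].

e, ʌ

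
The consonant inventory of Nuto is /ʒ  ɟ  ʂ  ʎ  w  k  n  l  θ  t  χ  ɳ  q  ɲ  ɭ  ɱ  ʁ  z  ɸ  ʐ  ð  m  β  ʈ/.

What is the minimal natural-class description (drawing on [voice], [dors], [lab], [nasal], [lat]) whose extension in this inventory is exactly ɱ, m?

Every target segment is [+nasal], [+labial]; each remaining inventory member fails at least one of these. Each conjunct is needed — [+labial] alone would also admit /w, ɸ, β/; [+nasal] alone would also admit /n, ɳ, ɲ/ — and no other single listed feature has exactly this extension, so two is the minimum.

[+nasal, +lab]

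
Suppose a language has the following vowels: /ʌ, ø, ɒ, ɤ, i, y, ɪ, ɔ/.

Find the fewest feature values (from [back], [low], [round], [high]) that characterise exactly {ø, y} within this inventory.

[−back, +round]

Every target segment is [−back], [+round]; each remaining inventory member fails at least one of these. Each conjunct is needed — [+round] alone would also admit /ɒ, ɔ/; [−back] alone would also admit /i, ɪ/ — and no other single listed feature has exactly this extension, so two is the minimum.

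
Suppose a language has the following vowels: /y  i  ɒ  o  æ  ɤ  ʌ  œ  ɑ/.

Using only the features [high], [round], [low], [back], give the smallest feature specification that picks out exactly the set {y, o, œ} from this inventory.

[−low, +round]

The class [−low], [+round] has exactly /y, o, œ/ as its extension in this inventory. No smaller conjunction from the listed features achieves this: [+round] alone would also admit /ɒ/; [−low] alone would also admit /i, ɤ, ʌ/; and checking the remaining single features turns up none with this extension.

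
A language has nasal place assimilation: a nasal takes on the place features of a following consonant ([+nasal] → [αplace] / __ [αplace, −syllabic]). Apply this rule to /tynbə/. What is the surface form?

The only nasal preceding a consonant is /n/ before /b/. /b/ is [+labial], so /n/ → /m/, giving [tymbə].

[tymbə]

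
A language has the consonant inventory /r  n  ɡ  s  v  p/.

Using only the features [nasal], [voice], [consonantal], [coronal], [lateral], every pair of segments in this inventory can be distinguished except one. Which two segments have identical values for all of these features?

ɡ, v

/ɡ/ (voiced velar stop) and /v/ (voiced labiodental fricative) are both [−nasal], [+voice], [+consonantal], [−coronal], [−lateral], so none of the listed features separates them. (They do differ in [continuant], [labial] and [dorsal], which are not among the given features.) Every other pair in the inventory differs on at least one listed feature.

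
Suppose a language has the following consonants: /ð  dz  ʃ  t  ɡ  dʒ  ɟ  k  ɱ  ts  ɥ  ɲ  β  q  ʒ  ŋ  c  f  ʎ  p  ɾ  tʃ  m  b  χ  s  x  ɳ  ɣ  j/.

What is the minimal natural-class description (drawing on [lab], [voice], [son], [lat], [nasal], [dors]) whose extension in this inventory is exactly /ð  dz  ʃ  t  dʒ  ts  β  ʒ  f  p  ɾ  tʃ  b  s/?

The class [-nasal], [-dorsal] has exactly /ð, dz, ʃ, t, dʒ, ts, β, ʒ, f, p, ɾ, tʃ, b, s/ as its extension in this inventory. No smaller conjunction from the listed features achieves this: [-dorsal] alone would also admit /ɱ, m, ɳ/; [-nasal] alone would also admit /ɡ, ɟ, k, ɥ, …/; and checking the remaining single features turns up none with this extension.

[-nasal, -dors]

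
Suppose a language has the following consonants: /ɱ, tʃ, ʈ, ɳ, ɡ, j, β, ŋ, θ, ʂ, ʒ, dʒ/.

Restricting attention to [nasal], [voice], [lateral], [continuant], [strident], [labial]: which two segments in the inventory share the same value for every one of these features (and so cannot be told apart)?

On the given features, /ŋ/ and /ɳ/ have an identical profile: [+nasal], [+voice], [−lateral], [−continuant], [−strident], [−labial]. No other two segments in the inventory coincide on all 6 features. (They do differ in [coronal] and [dorsal], which are not among the given features.)

ŋ, ɳ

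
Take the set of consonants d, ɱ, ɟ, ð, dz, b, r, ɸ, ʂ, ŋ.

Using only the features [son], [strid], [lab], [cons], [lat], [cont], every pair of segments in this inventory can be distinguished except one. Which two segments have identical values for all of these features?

On the given features, /d/ and /ɟ/ have an identical profile: [−sonorant], [−strident], [−labial], [+consonantal], [−lateral], [−continuant]. No other two segments in the inventory coincide on all 6 features. (They do differ in [dorsal], which is not among the given features.)

d, ɟ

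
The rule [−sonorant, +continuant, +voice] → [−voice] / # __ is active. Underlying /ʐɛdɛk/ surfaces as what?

[ʂɛdɛk]

The only segment in the rule's environment that also matches [−sonorant, +continuant, +voice] is /ʐ/. Applying [−voice] turns the voiced retroflex fricative into /ʂ/ (voiceless retroflex fricative), giving [ʂɛdɛk].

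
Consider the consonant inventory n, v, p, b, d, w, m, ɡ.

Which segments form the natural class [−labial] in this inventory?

The feature [labial] marks segments articulated with one or both lips. In this inventory /n, d, ɡ/ lack that property, so they are [−labial]; /v, p, b, w, m/ are [+labial].

n, d, ɡ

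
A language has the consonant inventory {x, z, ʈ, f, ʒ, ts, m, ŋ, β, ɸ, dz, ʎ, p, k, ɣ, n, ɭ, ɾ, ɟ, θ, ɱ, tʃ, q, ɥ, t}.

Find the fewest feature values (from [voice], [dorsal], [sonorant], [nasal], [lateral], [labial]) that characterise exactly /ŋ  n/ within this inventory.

The class [+nasal], [−labial] has exactly /ŋ, n/ as its extension in this inventory. No smaller conjunction from the listed features achieves this: [−labial] alone would also admit /x, z, ʈ, ʒ, …/; [+nasal] alone would also admit /m, ɱ/; and checking the remaining single features turns up none with this extension.

[+nasal, −labial]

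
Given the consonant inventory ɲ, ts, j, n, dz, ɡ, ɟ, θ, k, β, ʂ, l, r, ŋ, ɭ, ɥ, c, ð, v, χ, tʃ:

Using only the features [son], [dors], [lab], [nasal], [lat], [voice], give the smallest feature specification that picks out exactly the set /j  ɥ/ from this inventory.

Every target segment is [+sonorant], [-nasal], [+dorsal]; each remaining inventory member fails at least one of these. Each conjunct is needed — [-nasal, +dorsal] alone would also admit /ɡ, ɟ, k, c, …/; [+sonorant, +dorsal] alone would also admit /ɲ, ŋ/; [+sonorant, -nasal] alone would also admit /l, r, ɭ/ — and no other combination of two listed features has exactly this extension, so three is the minimum.

[+son, -nasal, +dors]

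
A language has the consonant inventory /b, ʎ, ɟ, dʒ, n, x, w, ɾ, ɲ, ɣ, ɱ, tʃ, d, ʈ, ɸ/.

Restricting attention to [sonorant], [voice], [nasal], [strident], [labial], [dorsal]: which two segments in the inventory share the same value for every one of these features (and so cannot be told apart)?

ɣ, ɟ

On the given features, /ɣ/ and /ɟ/ have an identical profile: [−sonorant], [+voice], [−nasal], [−strident], [−labial], [+dorsal]. No other two segments in the inventory coincide on all 6 features. (They do differ in [continuant] and [back], which are not among the given features.)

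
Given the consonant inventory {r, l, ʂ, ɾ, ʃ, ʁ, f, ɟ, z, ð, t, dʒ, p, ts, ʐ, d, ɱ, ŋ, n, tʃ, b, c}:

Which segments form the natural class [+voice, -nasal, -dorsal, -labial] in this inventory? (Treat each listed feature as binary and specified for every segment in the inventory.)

First, the [+voice] segments are /r, l, ɾ, ʁ, ɟ, z, ð, dʒ, ʐ, d, ɱ, ŋ, n, b/.
Of those, [-nasal] gives /r, l, ɾ, ʁ, ɟ, z, ð, dʒ, ʐ, d, b/.
Then [-dorsal] gives /r, l, ɾ, z, ð, dʒ, ʐ, d, b/.
Among these, [-labial] leaves /r, l, ɾ, z, ð, dʒ, ʐ, d/.

r, l, ɾ, z, ð, dʒ, ʐ, d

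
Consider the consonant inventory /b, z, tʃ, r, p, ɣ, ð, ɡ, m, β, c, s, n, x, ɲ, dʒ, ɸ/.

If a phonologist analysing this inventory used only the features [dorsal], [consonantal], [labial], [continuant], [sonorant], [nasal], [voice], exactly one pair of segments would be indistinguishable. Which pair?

z, ð

Both /z/ and /ð/ are [−dorsal], [+consonantal], [−labial], [+continuant], [−sonorant], [−nasal], [+voice]. Since the list omits [strident] and [distributed] — which do distinguish the voiced alveolar fricative from the voiced dental fricative — this pair collapses; all other pairs remain distinct.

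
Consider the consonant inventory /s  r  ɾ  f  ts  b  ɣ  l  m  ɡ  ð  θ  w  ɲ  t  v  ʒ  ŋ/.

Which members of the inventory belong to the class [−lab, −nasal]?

The [−labial] segments are /s, r, ɾ, ts, ɣ, l, ɡ, ð, θ, ɲ, t, ʒ, ŋ/.
Among these, [−nasal] leaves /s, r, ɾ, ts, ɣ, l, ɡ, ð, θ, t, ʒ/.

s, r, ɾ, ts, ɣ, l, ɡ, ð, θ, t, ʒ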